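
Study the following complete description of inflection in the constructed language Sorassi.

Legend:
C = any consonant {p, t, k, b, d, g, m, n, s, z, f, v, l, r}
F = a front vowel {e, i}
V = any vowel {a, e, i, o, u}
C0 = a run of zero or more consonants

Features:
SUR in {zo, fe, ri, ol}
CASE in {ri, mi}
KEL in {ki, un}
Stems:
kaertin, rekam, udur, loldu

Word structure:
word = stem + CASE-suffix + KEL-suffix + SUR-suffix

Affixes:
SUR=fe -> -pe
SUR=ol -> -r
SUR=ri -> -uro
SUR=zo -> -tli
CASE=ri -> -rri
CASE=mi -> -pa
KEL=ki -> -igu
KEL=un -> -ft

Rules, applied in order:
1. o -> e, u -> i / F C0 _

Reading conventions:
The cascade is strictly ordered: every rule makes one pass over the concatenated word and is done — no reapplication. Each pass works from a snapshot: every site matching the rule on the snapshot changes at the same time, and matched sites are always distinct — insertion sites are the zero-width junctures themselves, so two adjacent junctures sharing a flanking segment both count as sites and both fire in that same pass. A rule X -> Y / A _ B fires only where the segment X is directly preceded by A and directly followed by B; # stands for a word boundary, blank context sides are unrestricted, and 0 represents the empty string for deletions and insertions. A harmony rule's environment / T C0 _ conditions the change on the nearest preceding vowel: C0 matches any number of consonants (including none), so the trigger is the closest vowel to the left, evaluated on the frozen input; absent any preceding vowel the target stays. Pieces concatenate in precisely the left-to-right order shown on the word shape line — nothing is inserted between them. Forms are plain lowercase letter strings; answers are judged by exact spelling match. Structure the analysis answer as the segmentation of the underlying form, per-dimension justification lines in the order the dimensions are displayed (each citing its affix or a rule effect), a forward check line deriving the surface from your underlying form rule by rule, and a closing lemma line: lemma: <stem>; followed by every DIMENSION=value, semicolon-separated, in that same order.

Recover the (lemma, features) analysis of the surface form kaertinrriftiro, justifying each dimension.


underlying: kaertin-rri-ft-uro
SUR=ri - signalled by the affix -uro
CASE=ri - signalled by the affix -rri
KEL=un - signalled by the affix -ft
check: kaertinrrifturo -> kaertinrriftiro
lemma: kaertin; SUR=ri; CASE=ri; KEL=un


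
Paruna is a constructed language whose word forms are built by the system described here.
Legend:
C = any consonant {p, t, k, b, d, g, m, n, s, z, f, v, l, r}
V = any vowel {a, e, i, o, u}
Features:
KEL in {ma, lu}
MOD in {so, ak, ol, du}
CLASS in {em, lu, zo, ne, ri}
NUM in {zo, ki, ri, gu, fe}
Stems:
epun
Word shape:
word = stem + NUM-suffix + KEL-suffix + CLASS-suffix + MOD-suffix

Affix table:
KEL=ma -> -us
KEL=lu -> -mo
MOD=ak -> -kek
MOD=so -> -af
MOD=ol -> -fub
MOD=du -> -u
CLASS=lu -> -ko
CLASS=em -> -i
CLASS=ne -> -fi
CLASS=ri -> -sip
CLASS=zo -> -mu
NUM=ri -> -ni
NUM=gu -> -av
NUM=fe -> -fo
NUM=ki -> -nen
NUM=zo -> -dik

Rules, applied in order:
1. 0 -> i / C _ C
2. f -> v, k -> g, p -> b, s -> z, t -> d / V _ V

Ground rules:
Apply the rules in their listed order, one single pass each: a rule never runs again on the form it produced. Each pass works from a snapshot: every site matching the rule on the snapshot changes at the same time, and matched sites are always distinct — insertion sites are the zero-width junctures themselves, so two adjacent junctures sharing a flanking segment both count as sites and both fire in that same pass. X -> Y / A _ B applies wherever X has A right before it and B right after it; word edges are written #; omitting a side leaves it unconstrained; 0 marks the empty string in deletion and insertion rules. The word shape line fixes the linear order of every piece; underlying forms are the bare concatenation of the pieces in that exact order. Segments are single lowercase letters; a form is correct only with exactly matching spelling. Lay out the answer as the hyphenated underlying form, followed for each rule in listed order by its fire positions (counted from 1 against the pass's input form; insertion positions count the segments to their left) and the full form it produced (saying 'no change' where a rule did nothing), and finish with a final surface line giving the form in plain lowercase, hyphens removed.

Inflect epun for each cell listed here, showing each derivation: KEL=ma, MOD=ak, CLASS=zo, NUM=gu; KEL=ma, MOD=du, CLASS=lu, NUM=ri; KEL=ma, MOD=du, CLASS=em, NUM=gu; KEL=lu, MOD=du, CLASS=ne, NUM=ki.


cell KEL=ma, MOD=ak, CLASS=zo, NUM=gu:
underlying: epun-av-us-mu-kek
1. 0 -> i / C _ C: inserts after position(s) 8: epunavusimukek
2. f -> v, k -> g, p -> b, s -> z, t -> d / V _ V: fires at position(s) 2, 8, 12: ebunavuzimugek
surface: ebunavuzimugek

cell KEL=ma, MOD=du, CLASS=lu, NUM=ri:
underlying: epun-ni-us-ko-u
1. 0 -> i / C _ C: inserts after position(s) 4, 8: epuniniusikou
2. f -> v, k -> g, p -> b, s -> z, t -> d / V _ V: fires at position(s) 2, 9, 11: ebuniniuzigou
surface: ebuniniuzigou

cell KEL=ma, MOD=du, CLASS=em, NUM=gu:
underlying: epun-av-us-i-u
1. 0 -> i / C _ C: no change
2. f -> v, k -> g, p -> b, s -> z, t -> d / V _ V: fires at position(s) 2, 8: ebunavuziu
surface: ebunavuziu

cell KEL=lu, MOD=du, CLASS=ne, NUM=ki:
underlying: epun-nen-mo-fi-u
1. 0 -> i / C _ C: inserts after position(s) 4, 7: epuninenimofiu
2. f -> v, k -> g, p -> b, s -> z, t -> d / V _ V: fires at position(s) 2, 12: ebuninenimoviu
surface: ebuninenimoviu


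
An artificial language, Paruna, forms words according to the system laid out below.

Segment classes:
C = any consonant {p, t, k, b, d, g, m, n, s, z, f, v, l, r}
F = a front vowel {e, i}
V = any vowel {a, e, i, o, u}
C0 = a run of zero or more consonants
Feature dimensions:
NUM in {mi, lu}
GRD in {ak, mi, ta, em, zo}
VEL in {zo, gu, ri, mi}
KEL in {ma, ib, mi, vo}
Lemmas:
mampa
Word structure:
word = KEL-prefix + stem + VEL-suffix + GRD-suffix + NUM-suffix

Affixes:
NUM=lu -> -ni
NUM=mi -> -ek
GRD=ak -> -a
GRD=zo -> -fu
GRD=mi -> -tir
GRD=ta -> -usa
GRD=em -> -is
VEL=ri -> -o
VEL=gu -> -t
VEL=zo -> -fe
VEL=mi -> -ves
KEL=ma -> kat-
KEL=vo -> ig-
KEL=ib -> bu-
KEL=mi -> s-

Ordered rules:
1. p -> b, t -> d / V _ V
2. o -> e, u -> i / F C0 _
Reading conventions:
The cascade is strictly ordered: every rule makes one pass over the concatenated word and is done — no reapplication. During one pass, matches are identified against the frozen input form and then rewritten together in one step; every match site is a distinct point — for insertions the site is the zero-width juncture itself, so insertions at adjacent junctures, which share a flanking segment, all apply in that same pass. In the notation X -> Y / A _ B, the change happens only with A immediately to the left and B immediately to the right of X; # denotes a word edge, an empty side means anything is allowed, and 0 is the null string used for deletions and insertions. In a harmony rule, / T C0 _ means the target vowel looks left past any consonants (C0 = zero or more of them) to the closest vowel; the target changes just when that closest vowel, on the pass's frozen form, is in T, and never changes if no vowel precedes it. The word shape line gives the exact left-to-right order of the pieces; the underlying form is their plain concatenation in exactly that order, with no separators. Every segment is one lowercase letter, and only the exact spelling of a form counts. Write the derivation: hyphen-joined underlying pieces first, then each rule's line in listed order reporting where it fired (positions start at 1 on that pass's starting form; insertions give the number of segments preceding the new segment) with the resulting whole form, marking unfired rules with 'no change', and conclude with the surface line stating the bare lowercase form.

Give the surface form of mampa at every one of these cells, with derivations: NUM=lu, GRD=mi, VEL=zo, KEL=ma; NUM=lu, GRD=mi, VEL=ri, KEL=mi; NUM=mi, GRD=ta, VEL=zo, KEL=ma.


cell NUM=lu, GRD=mi, VEL=zo, KEL=ma:
underlying: kat-mampa-fe-tir-ni
1. p -> b, t -> d / V _ V: fires at position(s) 11: katmampafedirni
2. o -> e, u -> i / F C0 _: no change
surface: katmampafedirni

cell NUM=lu, GRD=mi, VEL=ri, KEL=mi:
underlying: s-mampa-o-tir-ni
1. p -> b, t -> d / V _ V: fires at position(s) 8: smampaodirni
2. o -> e, u -> i / F C0 _: no change
surface: smampaodirni

cell NUM=mi, GRD=ta, VEL=zo, KEL=ma:
underlying: kat-mampa-fe-usa-ek
1. p -> b, t -> d / V _ V: no change
2. o -> e, u -> i / F C0 _: fires at position(s) 11: katmampafeisaek
surface: katmampafeisaek


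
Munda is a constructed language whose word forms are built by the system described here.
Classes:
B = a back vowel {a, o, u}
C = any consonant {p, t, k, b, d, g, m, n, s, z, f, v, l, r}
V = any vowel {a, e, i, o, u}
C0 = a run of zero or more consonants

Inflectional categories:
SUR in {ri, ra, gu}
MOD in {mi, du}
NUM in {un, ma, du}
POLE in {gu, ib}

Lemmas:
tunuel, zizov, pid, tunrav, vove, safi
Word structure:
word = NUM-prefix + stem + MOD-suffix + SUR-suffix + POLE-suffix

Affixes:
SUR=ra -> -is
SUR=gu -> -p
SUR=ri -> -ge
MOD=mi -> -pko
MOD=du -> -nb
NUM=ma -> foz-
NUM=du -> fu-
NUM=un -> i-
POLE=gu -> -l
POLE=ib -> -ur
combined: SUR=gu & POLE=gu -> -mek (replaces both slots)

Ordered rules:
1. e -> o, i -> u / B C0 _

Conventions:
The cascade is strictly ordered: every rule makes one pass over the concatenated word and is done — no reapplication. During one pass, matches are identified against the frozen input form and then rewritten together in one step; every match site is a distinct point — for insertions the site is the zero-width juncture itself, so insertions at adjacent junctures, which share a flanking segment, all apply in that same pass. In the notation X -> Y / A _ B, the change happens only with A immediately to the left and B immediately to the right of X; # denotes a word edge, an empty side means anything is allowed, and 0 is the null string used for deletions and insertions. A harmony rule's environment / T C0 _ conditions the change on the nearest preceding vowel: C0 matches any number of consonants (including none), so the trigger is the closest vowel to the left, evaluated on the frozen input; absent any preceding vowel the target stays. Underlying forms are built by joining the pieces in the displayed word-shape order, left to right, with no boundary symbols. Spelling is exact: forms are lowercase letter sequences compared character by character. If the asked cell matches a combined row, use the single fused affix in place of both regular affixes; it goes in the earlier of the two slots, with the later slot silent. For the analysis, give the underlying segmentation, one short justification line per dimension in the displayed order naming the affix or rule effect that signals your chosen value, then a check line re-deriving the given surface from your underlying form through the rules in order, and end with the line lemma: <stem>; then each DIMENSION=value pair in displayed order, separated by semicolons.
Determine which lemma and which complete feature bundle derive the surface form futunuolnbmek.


underlying: fu-tunuel-nb-mek
SUR=gu - signalled by the combined affix row
MOD=du - signalled by the affix -nb
NUM=du - signalled by the affix fu-
POLE=gu - signalled by the combined affix row
check: futunuelnbmek -> futunuolnbmek
lemma: tunuel; SUR=gu; MOD=du; NUM=du; POLE=gu


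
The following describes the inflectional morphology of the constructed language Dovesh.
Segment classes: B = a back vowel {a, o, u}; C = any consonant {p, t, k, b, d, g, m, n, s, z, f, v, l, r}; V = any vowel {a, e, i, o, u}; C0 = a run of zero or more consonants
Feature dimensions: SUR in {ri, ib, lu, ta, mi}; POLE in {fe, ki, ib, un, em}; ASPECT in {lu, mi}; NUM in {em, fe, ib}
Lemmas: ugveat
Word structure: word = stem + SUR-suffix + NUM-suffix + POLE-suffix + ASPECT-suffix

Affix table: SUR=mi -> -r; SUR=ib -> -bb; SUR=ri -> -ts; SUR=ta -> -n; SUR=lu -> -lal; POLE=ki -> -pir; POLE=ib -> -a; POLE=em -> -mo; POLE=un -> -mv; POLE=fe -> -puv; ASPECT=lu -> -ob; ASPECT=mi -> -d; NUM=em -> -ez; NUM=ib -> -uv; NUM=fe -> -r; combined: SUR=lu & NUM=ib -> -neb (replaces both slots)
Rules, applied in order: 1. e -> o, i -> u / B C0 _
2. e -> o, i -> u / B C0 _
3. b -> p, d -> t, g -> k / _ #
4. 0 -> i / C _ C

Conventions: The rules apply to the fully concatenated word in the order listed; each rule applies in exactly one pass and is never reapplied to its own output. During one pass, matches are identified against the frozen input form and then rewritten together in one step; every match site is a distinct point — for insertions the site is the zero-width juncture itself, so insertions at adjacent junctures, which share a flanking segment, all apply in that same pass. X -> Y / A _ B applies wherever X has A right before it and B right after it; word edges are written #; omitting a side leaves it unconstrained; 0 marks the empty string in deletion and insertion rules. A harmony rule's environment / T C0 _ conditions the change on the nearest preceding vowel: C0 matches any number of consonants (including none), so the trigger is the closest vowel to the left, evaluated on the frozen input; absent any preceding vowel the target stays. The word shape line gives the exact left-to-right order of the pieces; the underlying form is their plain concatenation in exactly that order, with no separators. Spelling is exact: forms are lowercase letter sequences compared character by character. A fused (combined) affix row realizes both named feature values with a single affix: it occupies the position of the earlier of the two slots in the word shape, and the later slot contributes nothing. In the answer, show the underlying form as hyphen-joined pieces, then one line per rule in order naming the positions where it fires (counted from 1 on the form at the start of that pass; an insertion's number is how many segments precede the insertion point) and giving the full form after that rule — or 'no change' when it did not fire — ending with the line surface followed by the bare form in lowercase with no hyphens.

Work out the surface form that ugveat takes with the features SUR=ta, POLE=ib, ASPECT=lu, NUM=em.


underlying: ugveat-n-ez-a-ob
1. e -> o, i -> u / B C0 _: fires at position(s) 4, 8: ugvoatnozaob
2. e -> o, i -> u / B C0 _: no change
3. b -> p, d -> t, g -> k / _ #: fires at position(s) 12: ugvoatnozaop
4. 0 -> i / C _ C: inserts after position(s) 2, 6: ugivoatinozaop
surface: ugivoatinozaop


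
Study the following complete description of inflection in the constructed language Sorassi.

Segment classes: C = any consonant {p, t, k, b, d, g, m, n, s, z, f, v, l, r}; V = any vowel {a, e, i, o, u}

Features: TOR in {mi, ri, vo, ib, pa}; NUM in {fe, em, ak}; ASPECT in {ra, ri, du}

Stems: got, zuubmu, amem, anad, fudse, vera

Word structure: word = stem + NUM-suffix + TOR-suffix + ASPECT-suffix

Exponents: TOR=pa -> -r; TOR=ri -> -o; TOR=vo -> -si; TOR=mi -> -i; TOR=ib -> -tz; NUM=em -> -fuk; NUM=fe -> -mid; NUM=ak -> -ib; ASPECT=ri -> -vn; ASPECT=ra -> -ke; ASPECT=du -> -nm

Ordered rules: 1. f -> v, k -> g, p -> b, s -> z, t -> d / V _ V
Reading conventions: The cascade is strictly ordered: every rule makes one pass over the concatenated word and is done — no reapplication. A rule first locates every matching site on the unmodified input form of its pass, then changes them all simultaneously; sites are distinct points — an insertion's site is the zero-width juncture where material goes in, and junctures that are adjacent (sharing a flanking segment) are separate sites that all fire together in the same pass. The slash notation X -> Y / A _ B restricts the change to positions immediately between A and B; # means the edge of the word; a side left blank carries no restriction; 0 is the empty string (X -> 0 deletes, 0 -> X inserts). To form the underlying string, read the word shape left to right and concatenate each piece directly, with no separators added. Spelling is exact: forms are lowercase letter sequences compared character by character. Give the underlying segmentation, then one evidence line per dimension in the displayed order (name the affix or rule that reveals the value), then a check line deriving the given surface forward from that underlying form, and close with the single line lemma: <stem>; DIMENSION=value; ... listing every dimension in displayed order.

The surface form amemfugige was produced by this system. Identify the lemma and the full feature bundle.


underlying: amem-fuk-i-ke
TOR=mi - signalled by the affix -i
NUM=em - signalled by the affix -fuk
ASPECT=ra - signalled by the affix -ke
check: amemfukike -> amemfugige
lemma: amem; TOR=mi; NUM=em; ASPECT=ra


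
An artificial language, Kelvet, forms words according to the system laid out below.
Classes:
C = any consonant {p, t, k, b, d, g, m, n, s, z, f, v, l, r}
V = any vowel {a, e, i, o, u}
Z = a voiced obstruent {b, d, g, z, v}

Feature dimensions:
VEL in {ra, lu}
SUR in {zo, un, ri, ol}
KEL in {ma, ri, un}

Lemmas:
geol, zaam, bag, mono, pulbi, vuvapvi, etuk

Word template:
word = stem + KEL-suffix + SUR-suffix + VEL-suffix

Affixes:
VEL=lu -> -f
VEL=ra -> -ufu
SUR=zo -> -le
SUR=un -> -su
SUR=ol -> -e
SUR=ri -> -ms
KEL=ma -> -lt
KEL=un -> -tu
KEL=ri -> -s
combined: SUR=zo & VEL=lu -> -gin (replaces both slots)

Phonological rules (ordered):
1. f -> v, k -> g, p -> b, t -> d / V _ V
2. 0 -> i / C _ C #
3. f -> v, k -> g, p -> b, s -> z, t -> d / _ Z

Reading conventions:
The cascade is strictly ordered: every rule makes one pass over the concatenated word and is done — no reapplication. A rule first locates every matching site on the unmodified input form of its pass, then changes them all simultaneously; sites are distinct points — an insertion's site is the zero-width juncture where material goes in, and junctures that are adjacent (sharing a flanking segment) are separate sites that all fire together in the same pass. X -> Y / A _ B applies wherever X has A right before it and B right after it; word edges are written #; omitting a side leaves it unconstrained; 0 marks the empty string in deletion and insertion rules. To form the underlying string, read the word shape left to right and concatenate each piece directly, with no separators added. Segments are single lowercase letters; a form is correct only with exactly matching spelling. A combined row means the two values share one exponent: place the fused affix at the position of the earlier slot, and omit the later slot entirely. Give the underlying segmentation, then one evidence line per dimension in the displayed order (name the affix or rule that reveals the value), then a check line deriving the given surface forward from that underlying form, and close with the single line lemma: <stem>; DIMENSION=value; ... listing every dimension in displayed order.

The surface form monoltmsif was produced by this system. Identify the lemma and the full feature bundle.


underlying: mono-lt-ms-f
VEL=lu - signalled by the affix -f
SUR=ri - signalled by the affix -ms
KEL=ma - signalled by the affix -lt
check: monoltmsf -> monoltmsf -> monoltmsif -> monoltmsif
lemma: mono; VEL=lu; SUR=ri; KEL=ma


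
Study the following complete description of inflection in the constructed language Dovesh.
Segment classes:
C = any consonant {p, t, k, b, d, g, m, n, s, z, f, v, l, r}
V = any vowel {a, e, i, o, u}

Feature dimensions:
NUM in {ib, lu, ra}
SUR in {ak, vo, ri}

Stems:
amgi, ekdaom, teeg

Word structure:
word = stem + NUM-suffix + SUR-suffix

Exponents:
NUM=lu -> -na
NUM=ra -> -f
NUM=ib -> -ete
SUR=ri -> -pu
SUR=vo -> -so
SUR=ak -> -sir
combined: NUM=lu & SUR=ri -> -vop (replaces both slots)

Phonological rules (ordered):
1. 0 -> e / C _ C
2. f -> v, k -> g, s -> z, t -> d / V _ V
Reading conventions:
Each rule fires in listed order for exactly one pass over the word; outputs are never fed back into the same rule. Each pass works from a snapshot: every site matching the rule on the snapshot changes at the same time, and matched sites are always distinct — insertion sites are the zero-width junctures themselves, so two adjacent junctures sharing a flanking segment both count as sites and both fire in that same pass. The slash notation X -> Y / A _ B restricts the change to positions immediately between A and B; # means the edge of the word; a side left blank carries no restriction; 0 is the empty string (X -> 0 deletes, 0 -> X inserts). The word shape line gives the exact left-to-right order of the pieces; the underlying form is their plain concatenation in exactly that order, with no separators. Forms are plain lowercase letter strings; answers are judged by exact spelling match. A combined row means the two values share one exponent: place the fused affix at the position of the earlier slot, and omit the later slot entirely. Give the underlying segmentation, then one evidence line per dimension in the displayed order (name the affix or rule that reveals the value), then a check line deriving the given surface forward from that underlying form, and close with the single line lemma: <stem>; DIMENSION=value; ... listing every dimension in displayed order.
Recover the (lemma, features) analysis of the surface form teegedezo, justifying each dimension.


underlying: teeg-ete-so
NUM=ib - signalled by the affix -ete
SUR=vo - signalled by the affix -so
check: teegeteso -> teegeteso -> teegedezo
lemma: teeg; NUM=ib; SUR=vo


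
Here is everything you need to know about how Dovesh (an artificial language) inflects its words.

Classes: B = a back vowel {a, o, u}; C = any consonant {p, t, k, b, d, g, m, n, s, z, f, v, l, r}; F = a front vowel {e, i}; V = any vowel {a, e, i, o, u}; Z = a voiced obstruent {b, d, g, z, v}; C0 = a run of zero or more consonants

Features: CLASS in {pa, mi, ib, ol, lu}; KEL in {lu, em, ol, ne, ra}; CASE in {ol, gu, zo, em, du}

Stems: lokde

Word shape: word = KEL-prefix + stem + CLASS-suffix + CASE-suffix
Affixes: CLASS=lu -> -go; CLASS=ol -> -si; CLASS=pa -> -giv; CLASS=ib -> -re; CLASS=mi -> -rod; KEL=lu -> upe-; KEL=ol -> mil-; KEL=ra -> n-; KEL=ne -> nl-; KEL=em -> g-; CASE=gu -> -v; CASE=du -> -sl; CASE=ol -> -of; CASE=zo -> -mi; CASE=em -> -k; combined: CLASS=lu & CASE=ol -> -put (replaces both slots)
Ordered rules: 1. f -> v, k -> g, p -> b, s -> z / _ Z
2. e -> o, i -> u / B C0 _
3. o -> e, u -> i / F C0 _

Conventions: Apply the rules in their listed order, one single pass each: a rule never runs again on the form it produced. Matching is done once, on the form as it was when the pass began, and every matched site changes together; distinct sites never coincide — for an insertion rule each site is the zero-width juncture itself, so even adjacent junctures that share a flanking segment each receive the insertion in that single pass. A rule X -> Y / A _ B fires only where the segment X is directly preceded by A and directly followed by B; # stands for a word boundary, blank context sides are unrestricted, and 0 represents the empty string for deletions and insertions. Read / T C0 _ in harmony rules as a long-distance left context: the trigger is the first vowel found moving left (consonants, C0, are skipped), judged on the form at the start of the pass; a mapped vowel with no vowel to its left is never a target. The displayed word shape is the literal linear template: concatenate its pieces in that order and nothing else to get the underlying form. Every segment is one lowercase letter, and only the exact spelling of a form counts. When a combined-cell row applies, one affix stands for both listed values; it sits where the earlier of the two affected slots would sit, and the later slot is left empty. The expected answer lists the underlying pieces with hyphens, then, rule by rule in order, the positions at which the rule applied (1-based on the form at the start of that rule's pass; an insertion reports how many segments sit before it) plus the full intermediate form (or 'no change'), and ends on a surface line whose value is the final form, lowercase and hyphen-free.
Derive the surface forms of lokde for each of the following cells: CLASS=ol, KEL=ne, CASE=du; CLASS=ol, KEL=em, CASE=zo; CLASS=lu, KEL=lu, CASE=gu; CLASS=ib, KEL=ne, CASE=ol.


cell CLASS=ol, KEL=ne, CASE=du:
underlying: nl-lokde-si-sl
1. f -> v, k -> g, p -> b, s -> z / _ Z: fires at position(s) 5: nllogdesisl
2. e -> o, i -> u / B C0 _: fires at position(s) 7: nllogdosisl
3. o -> e, u -> i / F C0 _: no change
surface: nllogdosisl

cell CLASS=ol, KEL=em, CASE=zo:
underlying: g-lokde-si-mi
1. f -> v, k -> g, p -> b, s -> z / _ Z: fires at position(s) 4: glogdesimi
2. e -> o, i -> u / B C0 _: fires at position(s) 6: glogdosimi
3. o -> e, u -> i / F C0 _: no change
surface: glogdosimi

cell CLASS=lu, KEL=lu, CASE=gu:
underlying: upe-lokde-go-v
1. f -> v, k -> g, p -> b, s -> z / _ Z: fires at position(s) 6: upelogdegov
2. e -> o, i -> u / B C0 _: fires at position(s) 3, 8: upologdogov
3. o -> e, u -> i / F C0 _: no change
surface: upologdogov

cell CLASS=ib, KEL=ne, CASE=ol:
underlying: nl-lokde-re-of
1. f -> v, k -> g, p -> b, s -> z / _ Z: fires at position(s) 5: nllogdereof
2. e -> o, i -> u / B C0 _: fires at position(s) 7: nllogdoreof
3. o -> e, u -> i / F C0 _: fires at position(s) 10: nllogdoreef
surface: nllogdoreef


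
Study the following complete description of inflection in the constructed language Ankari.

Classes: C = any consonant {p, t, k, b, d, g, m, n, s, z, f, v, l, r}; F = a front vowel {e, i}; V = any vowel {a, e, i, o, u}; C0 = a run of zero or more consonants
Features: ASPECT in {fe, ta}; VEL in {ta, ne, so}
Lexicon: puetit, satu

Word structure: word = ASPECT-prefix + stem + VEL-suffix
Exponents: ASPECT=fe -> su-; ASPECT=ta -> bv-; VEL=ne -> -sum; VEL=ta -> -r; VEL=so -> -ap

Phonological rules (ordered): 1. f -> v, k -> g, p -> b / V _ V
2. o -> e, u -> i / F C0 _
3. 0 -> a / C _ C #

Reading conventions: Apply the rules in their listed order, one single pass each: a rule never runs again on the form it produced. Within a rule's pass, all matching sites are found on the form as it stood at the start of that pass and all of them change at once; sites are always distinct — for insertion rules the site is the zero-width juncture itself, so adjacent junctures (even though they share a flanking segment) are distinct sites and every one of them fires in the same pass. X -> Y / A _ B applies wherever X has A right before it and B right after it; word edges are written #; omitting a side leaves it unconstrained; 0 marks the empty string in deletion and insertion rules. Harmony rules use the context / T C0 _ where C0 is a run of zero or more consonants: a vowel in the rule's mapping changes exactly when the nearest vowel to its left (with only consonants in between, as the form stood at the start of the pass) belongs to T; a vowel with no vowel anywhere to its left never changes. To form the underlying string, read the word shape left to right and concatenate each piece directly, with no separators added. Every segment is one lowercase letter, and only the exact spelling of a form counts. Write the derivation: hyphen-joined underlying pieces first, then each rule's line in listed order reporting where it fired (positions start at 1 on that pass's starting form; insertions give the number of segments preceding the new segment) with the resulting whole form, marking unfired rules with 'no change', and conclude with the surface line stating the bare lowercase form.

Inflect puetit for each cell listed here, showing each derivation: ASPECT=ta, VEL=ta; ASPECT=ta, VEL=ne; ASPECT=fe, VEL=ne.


cell ASPECT=ta, VEL=ta:
underlying: bv-puetit-r
1. f -> v, k -> g, p -> b / V _ V: no change
2. o -> e, u -> i / F C0 _: no change
3. 0 -> a / C _ C #: inserts after position(s) 8: bvpuetitar
surface: bvpuetitar

cell ASPECT=ta, VEL=ne:
underlying: bv-puetit-sum
1. f -> v, k -> g, p -> b / V _ V: no change
2. o -> e, u -> i / F C0 _: fires at position(s) 10: bvpuetitsim
3. 0 -> a / C _ C #: no change
surface: bvpuetitsim

cell ASPECT=fe, VEL=ne:
underlying: su-puetit-sum
1. f -> v, k -> g, p -> b / V _ V: fires at position(s) 3: subuetitsum
2. o -> e, u -> i / F C0 _: fires at position(s) 10: subuetitsim
3. 0 -> a / C _ C #: no change
surface: subuetitsim


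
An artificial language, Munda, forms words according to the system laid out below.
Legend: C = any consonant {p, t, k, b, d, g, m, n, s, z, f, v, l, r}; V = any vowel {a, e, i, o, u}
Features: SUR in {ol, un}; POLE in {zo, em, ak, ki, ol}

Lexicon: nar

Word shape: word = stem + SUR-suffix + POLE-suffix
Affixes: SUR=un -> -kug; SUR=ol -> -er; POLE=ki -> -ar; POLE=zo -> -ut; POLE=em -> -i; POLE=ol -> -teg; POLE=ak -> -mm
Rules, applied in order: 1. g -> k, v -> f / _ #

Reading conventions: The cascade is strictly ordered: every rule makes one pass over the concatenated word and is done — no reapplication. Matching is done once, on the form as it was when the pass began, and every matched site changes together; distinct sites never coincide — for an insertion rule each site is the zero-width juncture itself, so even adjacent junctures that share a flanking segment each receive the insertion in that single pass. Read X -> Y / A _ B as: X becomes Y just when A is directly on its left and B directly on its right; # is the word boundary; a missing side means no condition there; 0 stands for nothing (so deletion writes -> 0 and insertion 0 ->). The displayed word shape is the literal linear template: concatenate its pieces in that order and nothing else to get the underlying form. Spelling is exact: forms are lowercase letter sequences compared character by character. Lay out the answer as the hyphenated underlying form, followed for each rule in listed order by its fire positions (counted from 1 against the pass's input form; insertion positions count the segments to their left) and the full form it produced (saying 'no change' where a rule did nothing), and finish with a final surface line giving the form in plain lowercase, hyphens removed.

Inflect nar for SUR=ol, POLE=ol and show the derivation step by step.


underlying: nar-er-teg
1. g -> k, v -> f / _ #: fires at position(s) 8: narertek
surface: narertek


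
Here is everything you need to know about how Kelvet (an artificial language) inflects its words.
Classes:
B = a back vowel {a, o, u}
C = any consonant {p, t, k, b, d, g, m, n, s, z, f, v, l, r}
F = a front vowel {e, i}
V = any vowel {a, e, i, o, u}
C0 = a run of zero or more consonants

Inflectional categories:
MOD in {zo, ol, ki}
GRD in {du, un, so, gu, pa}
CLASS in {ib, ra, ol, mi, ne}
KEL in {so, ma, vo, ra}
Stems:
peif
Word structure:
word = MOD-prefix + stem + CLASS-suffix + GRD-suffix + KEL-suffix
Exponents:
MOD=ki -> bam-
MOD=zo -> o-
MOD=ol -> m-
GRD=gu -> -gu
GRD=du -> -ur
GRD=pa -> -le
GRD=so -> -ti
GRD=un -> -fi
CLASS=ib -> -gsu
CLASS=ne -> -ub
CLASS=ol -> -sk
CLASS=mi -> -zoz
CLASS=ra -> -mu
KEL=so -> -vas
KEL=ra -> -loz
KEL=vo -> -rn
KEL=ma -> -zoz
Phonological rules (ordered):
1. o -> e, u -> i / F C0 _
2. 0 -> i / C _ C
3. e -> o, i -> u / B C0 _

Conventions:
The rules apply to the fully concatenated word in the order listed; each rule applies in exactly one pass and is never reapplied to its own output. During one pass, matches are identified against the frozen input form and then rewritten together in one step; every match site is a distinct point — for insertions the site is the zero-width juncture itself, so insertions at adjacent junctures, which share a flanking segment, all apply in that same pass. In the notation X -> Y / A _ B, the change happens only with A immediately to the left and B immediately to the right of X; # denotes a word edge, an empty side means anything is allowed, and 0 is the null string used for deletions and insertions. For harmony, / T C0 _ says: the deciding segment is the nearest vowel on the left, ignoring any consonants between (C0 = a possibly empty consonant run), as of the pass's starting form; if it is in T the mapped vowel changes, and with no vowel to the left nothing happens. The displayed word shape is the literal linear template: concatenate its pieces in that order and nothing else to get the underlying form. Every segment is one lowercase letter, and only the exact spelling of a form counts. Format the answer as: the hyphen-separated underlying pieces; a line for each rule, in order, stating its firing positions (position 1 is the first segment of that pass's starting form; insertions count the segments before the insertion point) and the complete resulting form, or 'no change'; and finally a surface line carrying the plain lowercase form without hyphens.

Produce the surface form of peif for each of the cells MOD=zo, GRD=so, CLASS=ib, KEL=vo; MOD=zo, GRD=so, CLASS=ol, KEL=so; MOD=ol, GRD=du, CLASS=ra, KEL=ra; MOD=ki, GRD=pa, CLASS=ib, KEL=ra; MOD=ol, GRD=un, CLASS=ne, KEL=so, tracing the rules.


cell MOD=zo, GRD=so, CLASS=ib, KEL=vo:
underlying: o-peif-gsu-ti-rn
1. o -> e, u -> i / F C0 _: fires at position(s) 8: opeifgsitirn
2. 0 -> i / C _ C: inserts after position(s) 5, 6, 11: opeifigisitirin
3. e -> o, i -> u / B C0 _: fires at position(s) 3: opoifigisitirin
surface: opoifigisitirin

cell MOD=zo, GRD=so, CLASS=ol, KEL=so:
underlying: o-peif-sk-ti-vas
1. o -> e, u -> i / F C0 _: no change
2. 0 -> i / C _ C: inserts after position(s) 5, 6, 7: opeifisikitivas
3. e -> o, i -> u / B C0 _: fires at position(s) 3: opoifisikitivas
surface: opoifisikitivas

cell MOD=ol, GRD=du, CLASS=ra, KEL=ra:
underlying: m-peif-mu-ur-loz
1. o -> e, u -> i / F C0 _: fires at position(s) 7: mpeifmiurloz
2. 0 -> i / C _ C: inserts after position(s) 1, 5, 9: mipeifimiuriloz
3. e -> o, i -> u / B C0 _: fires at position(s) 12: mipeifimiuruloz
surface: mipeifimiuruloz

cell MOD=ki, GRD=pa, CLASS=ib, KEL=ra:
underlying: bam-peif-gsu-le-loz
1. o -> e, u -> i / F C0 _: fires at position(s) 10, 14: bampeifgsilelez
2. 0 -> i / C _ C: inserts after position(s) 3, 7, 8: bamipeifigisilelez
3. e -> o, i -> u / B C0 _: fires at position(s) 4: bamupeifigisilelez
surface: bamupeifigisilelez

cell MOD=ol, GRD=un, CLASS=ne, KEL=so:
underlying: m-peif-ub-fi-vas
1. o -> e, u -> i / F C0 _: fires at position(s) 6: mpeifibfivas
2. 0 -> i / C _ C: inserts after position(s) 1, 7: mipeifibifivas
3. e -> o, i -> u / B C0 _: no change
surface: mipeifibifivas


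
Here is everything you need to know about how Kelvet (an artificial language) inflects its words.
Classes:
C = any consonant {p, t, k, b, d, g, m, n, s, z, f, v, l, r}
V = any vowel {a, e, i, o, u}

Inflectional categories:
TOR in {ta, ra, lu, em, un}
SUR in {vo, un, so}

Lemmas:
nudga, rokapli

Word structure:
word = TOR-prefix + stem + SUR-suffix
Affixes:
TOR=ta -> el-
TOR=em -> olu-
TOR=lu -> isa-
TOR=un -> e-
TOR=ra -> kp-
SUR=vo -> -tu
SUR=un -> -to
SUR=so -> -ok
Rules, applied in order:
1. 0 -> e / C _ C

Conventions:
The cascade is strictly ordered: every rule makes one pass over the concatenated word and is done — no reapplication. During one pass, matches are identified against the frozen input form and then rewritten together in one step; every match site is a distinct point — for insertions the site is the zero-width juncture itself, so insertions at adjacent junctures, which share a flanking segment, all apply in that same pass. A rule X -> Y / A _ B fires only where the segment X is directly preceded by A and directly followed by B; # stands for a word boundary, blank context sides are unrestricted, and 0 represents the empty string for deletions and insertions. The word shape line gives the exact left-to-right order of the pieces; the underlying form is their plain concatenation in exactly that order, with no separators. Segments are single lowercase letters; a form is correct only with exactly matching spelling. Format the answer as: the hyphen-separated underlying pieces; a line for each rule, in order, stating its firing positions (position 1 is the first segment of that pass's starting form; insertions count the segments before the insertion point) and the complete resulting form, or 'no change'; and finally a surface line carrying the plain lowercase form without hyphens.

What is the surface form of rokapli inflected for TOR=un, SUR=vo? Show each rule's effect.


underlying: e-rokapli-tu
1. 0 -> e / C _ C: inserts after position(s) 6: erokapelitu
surface: erokapelitu


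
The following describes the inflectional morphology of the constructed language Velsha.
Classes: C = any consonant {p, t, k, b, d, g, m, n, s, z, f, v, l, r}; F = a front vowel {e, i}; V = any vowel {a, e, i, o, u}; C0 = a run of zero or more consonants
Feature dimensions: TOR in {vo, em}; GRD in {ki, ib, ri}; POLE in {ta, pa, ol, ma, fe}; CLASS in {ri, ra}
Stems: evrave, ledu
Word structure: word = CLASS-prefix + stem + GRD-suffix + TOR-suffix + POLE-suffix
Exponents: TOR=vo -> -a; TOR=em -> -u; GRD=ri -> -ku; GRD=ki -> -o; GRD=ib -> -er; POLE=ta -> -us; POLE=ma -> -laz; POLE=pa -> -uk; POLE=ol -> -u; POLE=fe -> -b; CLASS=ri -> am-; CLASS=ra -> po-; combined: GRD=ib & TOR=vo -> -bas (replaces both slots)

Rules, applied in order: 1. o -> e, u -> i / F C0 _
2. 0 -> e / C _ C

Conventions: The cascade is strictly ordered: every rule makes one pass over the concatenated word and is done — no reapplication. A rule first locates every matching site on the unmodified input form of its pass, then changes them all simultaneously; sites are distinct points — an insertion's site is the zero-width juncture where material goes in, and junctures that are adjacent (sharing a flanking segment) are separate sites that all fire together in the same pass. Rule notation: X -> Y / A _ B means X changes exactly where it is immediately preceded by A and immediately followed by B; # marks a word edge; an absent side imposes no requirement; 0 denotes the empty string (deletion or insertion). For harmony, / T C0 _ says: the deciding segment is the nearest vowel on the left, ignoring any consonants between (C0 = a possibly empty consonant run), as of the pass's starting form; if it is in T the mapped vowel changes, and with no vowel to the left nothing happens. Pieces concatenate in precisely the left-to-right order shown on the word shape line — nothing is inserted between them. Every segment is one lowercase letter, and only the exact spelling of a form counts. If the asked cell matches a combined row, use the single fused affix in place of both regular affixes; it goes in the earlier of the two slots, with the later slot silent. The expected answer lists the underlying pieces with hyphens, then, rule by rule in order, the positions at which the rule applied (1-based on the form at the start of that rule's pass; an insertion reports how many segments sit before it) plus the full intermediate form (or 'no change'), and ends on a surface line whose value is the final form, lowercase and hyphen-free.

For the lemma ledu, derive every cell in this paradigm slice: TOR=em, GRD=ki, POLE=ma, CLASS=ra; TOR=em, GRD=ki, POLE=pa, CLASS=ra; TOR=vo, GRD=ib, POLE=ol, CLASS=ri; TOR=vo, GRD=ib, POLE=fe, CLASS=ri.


cell TOR=em, GRD=ki, POLE=ma, CLASS=ra:
underlying: po-ledu-o-u-laz
1. o -> e, u -> i / F C0 _: fires at position(s) 6: poledioulaz
2. 0 -> e / C _ C: no change
surface: poledioulaz

cell TOR=em, GRD=ki, POLE=pa, CLASS=ra:
underlying: po-ledu-o-u-uk
1. o -> e, u -> i / F C0 _: fires at position(s) 6: polediouuk
2. 0 -> e / C _ C: no change
surface: polediouuk

cell TOR=vo, GRD=ib, POLE=ol, CLASS=ri:
underlying: am-ledu-bas-u
1. o -> e, u -> i / F C0 _: fires at position(s) 6: amledibasu
2. 0 -> e / C _ C: inserts after position(s) 2: ameledibasu
surface: ameledibasu

cell TOR=vo, GRD=ib, POLE=fe, CLASS=ri:
underlying: am-ledu-bas-b
1. o -> e, u -> i / F C0 _: fires at position(s) 6: amledibasb
2. 0 -> e / C _ C: inserts after position(s) 2, 9: ameledibaseb
surface: ameledibaseb


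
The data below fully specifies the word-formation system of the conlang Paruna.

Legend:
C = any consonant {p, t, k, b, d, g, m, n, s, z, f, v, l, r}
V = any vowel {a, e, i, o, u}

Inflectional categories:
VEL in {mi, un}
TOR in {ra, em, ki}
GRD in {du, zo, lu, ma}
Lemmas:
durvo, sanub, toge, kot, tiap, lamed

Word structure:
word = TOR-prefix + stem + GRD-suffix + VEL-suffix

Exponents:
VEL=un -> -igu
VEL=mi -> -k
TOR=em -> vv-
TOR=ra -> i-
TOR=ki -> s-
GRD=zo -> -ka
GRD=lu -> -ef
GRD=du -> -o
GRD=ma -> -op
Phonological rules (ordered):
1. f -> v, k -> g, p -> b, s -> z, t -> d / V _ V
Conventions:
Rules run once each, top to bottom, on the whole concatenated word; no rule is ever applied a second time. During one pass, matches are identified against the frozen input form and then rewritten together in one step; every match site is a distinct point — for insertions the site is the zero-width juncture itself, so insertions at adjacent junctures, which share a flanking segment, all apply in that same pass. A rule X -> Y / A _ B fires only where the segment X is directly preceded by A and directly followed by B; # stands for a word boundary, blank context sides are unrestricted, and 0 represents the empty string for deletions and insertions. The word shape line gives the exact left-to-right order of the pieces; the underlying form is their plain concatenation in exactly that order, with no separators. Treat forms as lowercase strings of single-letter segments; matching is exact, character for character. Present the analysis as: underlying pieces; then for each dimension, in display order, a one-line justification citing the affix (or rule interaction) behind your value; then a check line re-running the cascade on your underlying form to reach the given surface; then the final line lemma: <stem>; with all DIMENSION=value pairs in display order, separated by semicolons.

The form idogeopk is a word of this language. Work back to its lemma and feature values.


underlying: i-toge-op-k
VEL=mi - signalled by the affix -k
TOR=ra - signalled by the affix i-
GRD=ma - signalled by the affix -op
check: itogeopk -> idogeopk
lemma: toge; VEL=mi; TOR=ra; GRD=ma
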